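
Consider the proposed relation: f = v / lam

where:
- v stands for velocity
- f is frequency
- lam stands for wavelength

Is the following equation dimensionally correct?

Yes

v (velocity) has dimensions [L T^-1].
f (frequency) has dimensions [T^-1].
lam (wavelength) has dimensions [L].

Left side: [T^-1]
Right side: [T^-1]

Both sides have the same dimensions, so the equation is dimensionally consistent.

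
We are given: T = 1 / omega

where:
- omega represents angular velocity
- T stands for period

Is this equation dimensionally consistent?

Yes

omega (angular velocity) has dimensions [T^-1].
T (period) has dimensions [T].

Left side: [T]
Right side: [T]

Both sides have the same dimensions, so the equation is dimensionally consistent.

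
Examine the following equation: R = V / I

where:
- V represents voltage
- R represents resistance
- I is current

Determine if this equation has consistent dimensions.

Yes

V (voltage) has dimensions [I^-1 L^2 M T^-3].
R (resistance) has dimensions [I^-2 L^2 M T^-3].
I (current) has dimensions [I].

Left side: [I^-2 L^2 M T^-3]
Right side: [I^-2 L^2 M T^-3]

Both sides have the same dimensions, so the equation is dimensionally consistent.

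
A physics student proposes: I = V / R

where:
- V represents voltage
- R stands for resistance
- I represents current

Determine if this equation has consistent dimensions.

Yes

V (voltage) has dimensions [I^-1 L^2 M T^-3].
R (resistance) has dimensions [I^-2 L^2 M T^-3].
I (current) has dimensions [I].

Left side: [I]
Right side: [I]

Both sides have the same dimensions, so the equation is dimensionally consistent.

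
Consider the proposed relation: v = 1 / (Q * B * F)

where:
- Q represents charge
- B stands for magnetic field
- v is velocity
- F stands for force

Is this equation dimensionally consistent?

No

Q (charge) has dimensions [I T].
B (magnetic field) has dimensions [I^-1 M T^-2].
v (velocity) has dimensions [L T^-1].
F (force) has dimensions [L M T^-2].

Left side: [L T^-1]
Right side: [L^-1 M^-2 T^3]

The two sides have different dimensions, so the equation is NOT dimensionally consistent.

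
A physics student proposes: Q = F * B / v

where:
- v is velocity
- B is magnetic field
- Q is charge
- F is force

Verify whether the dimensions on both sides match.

No

v (velocity) has dimensions [L T^-1].
B (magnetic field) has dimensions [I^-1 M T^-2].
Q (charge) has dimensions [I T].
F (force) has dimensions [L M T^-2].

Left side: [I T]
Right side: [I^-1 M^2 T^-3]

The two sides have different dimensions, so the equation is NOT dimensionally consistent.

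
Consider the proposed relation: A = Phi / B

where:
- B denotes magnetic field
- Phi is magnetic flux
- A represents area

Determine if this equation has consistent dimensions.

Yes

B (magnetic field) has dimensions [I^-1 M T^-2].
Phi (magnetic flux) has dimensions [I^-1 L^2 M T^-2].
A (area) has dimensions [L^2].

Left side: [L^2]
Right side: [L^2]

Both sides have the same dimensions, so the equation is dimensionally consistent.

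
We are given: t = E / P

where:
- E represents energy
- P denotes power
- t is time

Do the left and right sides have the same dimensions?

Yes

E (energy) has dimensions [L^2 M T^-2].
P (power) has dimensions [L^2 M T^-3].
t (time) has dimensions [T].

Left side: [T]
Right side: [T]

Both sides have the same dimensions, so the equation is dimensionally consistent.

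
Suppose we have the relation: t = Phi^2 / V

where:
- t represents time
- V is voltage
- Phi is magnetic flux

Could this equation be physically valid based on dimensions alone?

No

t (time) has dimensions [T].
V (voltage) has dimensions [I^-1 L^2 M T^-3].
Phi (magnetic flux) has dimensions [I^-1 L^2 M T^-2].

Left side: [T]
Right side: [I^-1 L^2 M T^-1]

The two sides have different dimensions, so the equation is NOT dimensionally consistent.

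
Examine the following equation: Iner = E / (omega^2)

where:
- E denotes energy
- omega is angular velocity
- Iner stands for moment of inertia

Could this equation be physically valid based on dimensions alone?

Yes

E (energy) has dimensions [L^2 M T^-2].
omega (angular velocity) has dimensions [T^-1].
Iner (moment of inertia) has dimensions [L^2 M].

Left side: [L^2 M]
Right side: [L^2 M]

Both sides have the same dimensions, so the equation is dimensionally consistent.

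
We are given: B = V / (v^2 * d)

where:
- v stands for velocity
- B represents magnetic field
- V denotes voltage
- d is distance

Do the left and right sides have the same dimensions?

No

v (velocity) has dimensions [L T^-1].
B (magnetic field) has dimensions [I^-1 M T^-2].
V (voltage) has dimensions [I^-1 L^2 M T^-3].
d (distance) has dimensions [L].

Left side: [I^-1 M T^-2]
Right side: [I^-1 L^-1 M T^-1]

The two sides have different dimensions, so the equation is NOT dimensionally consistent.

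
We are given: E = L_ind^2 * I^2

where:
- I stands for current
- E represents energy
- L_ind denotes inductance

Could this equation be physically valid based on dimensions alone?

No

I (current) has dimensions [I].
E (energy) has dimensions [L^2 M T^-2].
L_ind (inductance) has dimensions [I^-2 L^2 M T^-2].

Left side: [L^2 M T^-2]
Right side: [I^-2 L^4 M^2 T^-4]

The two sides have different dimensions, so the equation is NOT dimensionally consistent.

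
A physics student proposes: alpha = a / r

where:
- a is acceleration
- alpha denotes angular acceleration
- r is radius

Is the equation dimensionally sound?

Yes

a (acceleration) has dimensions [L T^-2].
alpha (angular acceleration) has dimensions [T^-2].
r (radius) has dimensions [L].

Left side: [T^-2]
Right side: [T^-2]

Both sides have the same dimensions, so the equation is dimensionally consistent.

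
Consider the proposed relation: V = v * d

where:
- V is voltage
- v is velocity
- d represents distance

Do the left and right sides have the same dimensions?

No

V (voltage) has dimensions [I^-1 L^2 M T^-3].
v (velocity) has dimensions [L T^-1].
d (distance) has dimensions [L].

Left side: [I^-1 L^2 M T^-3]
Right side: [L^2 T^-1]

The two sides have different dimensions, so the equation is NOT dimensionally consistent.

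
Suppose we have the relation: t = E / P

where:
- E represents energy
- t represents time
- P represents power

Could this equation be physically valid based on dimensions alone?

Yes

E (energy) has dimensions [L^2 M T^-2].
t (time) has dimensions [T].
P (power) has dimensions [L^2 M T^-3].

Left side: [T]
Right side: [T]

Both sides have the same dimensions, so the equation is dimensionally consistent.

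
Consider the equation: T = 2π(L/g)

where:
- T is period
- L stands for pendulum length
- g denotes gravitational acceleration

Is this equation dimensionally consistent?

No

T (period) has dimensions [T].
L (pendulum length) has dimensions [L].
g (gravitational acceleration) has dimensions [L T^-2].

Left side: [T]
Right side: [T^2]

The two sides have different dimensions, so the equation is NOT dimensionally consistent.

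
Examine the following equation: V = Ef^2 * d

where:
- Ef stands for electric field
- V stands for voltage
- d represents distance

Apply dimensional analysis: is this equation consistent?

No

Ef (electric field) has dimensions [I^-1 L M T^-3].
V (voltage) has dimensions [I^-1 L^2 M T^-3].
d (distance) has dimensions [L].

Left side: [I^-1 L^2 M T^-3]
Right side: [I^-2 L^3 M^2 T^-6]

The two sides have different dimensions, so the equation is NOT dimensionally consistent.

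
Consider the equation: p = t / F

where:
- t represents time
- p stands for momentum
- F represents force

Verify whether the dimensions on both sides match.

No

t (time) has dimensions [T].
p (momentum) has dimensions [L M T^-1].
F (force) has dimensions [L M T^-2].

Left side: [L M T^-1]
Right side: [L^-1 M^-1 T^3]

The two sides have different dimensions, so the equation is NOT dimensionally consistent.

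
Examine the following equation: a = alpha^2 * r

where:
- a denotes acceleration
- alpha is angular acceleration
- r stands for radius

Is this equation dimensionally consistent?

No

a (acceleration) has dimensions [L T^-2].
alpha (angular acceleration) has dimensions [T^-2].
r (radius) has dimensions [L].

Left side: [L T^-2]
Right side: [L T^-4]

The two sides have different dimensions, so the equation is NOT dimensionally consistent.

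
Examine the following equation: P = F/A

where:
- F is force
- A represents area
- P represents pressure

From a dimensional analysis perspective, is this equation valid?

Yes

F (force) has dimensions [L M T^-2].
A (area) has dimensions [L^2].
P (pressure) has dimensions [L^-1 M T^-2].

Left side: [L^-1 M T^-2]
Right side: [L^-1 M T^-2]

Both sides have the same dimensions, so the equation is dimensionally consistent.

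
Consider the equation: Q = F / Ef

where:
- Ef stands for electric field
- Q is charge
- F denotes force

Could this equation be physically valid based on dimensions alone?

Yes

Ef (electric field) has dimensions [I^-1 L M T^-3].
Q (charge) has dimensions [I T].
F (force) has dimensions [L M T^-2].

Left side: [I T]
Right side: [I T]

Both sides have the same dimensions, so the equation is dimensionally consistent.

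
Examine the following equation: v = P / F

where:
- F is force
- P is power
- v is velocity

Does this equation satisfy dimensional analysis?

Yes

F (force) has dimensions [L M T^-2].
P (power) has dimensions [L^2 M T^-3].
v (velocity) has dimensions [L T^-1].

Left side: [L T^-1]
Right side: [L T^-1]

Both sides have the same dimensions, so the equation is dimensionally consistent.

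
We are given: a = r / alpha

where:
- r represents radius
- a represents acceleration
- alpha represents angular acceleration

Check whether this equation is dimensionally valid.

No

r (radius) has dimensions [L].
a (acceleration) has dimensions [L T^-2].
alpha (angular acceleration) has dimensions [T^-2].

Left side: [L T^-2]
Right side: [L T^2]

The two sides have different dimensions, so the equation is NOT dimensionally consistent.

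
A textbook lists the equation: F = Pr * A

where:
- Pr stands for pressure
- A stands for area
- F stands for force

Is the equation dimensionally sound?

Yes

Pr (pressure) has dimensions [L^-1 M T^-2].
A (area) has dimensions [L^2].
F (force) has dimensions [L M T^-2].

Left side: [L M T^-2]
Right side: [L M T^-2]

Both sides have the same dimensions, so the equation is dimensionally consistent.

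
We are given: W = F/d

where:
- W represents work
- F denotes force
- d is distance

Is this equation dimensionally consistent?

No

W (work) has dimensions [L^2 M T^-2].
F (force) has dimensions [L M T^-2].
d (distance) has dimensions [L].

Left side: [L^2 M T^-2]
Right side: [M T^-2]

The two sides have different dimensions, so the equation is NOT dimensionally consistent.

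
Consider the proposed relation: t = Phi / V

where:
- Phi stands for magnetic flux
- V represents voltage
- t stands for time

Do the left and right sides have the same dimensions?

Yes

Phi (magnetic flux) has dimensions [I^-1 L^2 M T^-2].
V (voltage) has dimensions [I^-1 L^2 M T^-3].
t (time) has dimensions [T].

Left side: [T]
Right side: [T]

Both sides have the same dimensions, so the equation is dimensionally consistent.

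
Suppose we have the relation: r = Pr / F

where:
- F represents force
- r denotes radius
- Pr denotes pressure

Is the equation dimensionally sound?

No

F (force) has dimensions [L M T^-2].
r (radius) has dimensions [L].
Pr (pressure) has dimensions [L^-1 M T^-2].

Left side: [L]
Right side: [L^-2]

The two sides have different dimensions, so the equation is NOT dimensionally consistent.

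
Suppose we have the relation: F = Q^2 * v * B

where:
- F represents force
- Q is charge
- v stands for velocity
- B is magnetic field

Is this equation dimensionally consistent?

No

F (force) has dimensions [L M T^-2].
Q (charge) has dimensions [I T].
v (velocity) has dimensions [L T^-1].
B (magnetic field) has dimensions [I^-1 M T^-2].

Left side: [L M T^-2]
Right side: [I L M T^-1]

The two sides have different dimensions, so the equation is NOT dimensionally consistent.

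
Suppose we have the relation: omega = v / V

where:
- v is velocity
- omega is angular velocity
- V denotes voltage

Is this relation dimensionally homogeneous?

No

v (velocity) has dimensions [L T^-1].
omega (angular velocity) has dimensions [T^-1].
V (voltage) has dimensions [I^-1 L^2 M T^-3].

Left side: [T^-1]
Right side: [I L^-1 M^-1 T^2]

The two sides have different dimensions, so the equation is NOT dimensionally consistent.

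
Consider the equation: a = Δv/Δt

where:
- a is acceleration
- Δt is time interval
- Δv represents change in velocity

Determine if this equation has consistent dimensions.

Yes

a (acceleration) has dimensions [L T^-2].
Δt (time interval) has dimensions [T].
Δv (change in velocity) has dimensions [L T^-1].

Left side: [L T^-2]
Right side: [L T^-2]

Both sides have the same dimensions, so the equation is dimensionally consistent.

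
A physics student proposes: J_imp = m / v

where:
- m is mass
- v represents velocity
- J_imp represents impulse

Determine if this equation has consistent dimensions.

No

m (mass) has dimensions [M].
v (velocity) has dimensions [L T^-1].
J_imp (impulse) has dimensions [L M T^-1].

Left side: [L M T^-1]
Right side: [L^-1 M T]

The two sides have different dimensions, so the equation is NOT dimensionally consistent.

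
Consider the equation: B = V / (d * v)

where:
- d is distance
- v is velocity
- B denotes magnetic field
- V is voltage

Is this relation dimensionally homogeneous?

Yes

d (distance) has dimensions [L].
v (velocity) has dimensions [L T^-1].
B (magnetic field) has dimensions [I^-1 M T^-2].
V (voltage) has dimensions [I^-1 L^2 M T^-3].

Left side: [I^-1 M T^-2]
Right side: [I^-1 M T^-2]

Both sides have the same dimensions, so the equation is dimensionally consistent.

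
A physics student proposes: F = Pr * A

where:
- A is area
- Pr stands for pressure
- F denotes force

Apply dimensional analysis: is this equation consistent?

Yes

A (area) has dimensions [L^2].
Pr (pressure) has dimensions [L^-1 M T^-2].
F (force) has dimensions [L M T^-2].

Left side: [L M T^-2]
Right side: [L M T^-2]

Both sides have the same dimensions, so the equation is dimensionally consistent.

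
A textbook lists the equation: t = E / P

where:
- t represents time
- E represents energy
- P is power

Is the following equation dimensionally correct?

Yes

t (time) has dimensions [T].
E (energy) has dimensions [L^2 M T^-2].
P (power) has dimensions [L^2 M T^-3].

Left side: [T]
Right side: [T]

Both sides have the same dimensions, so the equation is dimensionally consistent.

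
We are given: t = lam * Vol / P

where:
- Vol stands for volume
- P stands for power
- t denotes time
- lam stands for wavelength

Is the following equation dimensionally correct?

No

Vol (volume) has dimensions [L^3].
P (power) has dimensions [L^2 M T^-3].
t (time) has dimensions [T].
lam (wavelength) has dimensions [L].

Left side: [T]
Right side: [L^2 M^-1 T^3]

The two sides have different dimensions, so the equation is NOT dimensionally consistent.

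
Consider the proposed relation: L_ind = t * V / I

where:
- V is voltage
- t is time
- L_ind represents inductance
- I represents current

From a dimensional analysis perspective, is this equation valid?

Yes

V (voltage) has dimensions [I^-1 L^2 M T^-3].
t (time) has dimensions [T].
L_ind (inductance) has dimensions [I^-2 L^2 M T^-2].
I (current) has dimensions [I].

Left side: [I^-2 L^2 M T^-2]
Right side: [I^-2 L^2 M T^-2]

Both sides have the same dimensions, so the equation is dimensionally consistent.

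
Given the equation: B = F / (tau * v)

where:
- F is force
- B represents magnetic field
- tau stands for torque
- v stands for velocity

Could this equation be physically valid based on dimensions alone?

No

F (force) has dimensions [L M T^-2].
B (magnetic field) has dimensions [I^-1 M T^-2].
tau (torque) has dimensions [L^2 M T^-2].
v (velocity) has dimensions [L T^-1].

Left side: [I^-1 M T^-2]
Right side: [L^-2 T]

The two sides have different dimensions, so the equation is NOT dimensionally consistent.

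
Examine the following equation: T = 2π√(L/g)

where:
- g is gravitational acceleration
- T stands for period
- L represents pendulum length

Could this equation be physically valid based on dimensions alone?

Yes

g (gravitational acceleration) has dimensions [L T^-2].
T (period) has dimensions [T].
L (pendulum length) has dimensions [L].

Left side: [T]
Right side: [T]

Both sides have the same dimensions, so the equation is dimensionally consistent.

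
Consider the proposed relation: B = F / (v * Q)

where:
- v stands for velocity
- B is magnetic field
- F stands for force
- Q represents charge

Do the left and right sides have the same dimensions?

Yes

v (velocity) has dimensions [L T^-1].
B (magnetic field) has dimensions [I^-1 M T^-2].
F (force) has dimensions [L M T^-2].
Q (charge) has dimensions [I T].

Left side: [I^-1 M T^-2]
Right side: [I^-1 M T^-2]

Both sides have the same dimensions, so the equation is dimensionally consistent.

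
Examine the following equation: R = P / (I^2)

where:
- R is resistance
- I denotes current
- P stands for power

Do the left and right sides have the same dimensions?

Yes

R (resistance) has dimensions [I^-2 L^2 M T^-3].
I (current) has dimensions [I].
P (power) has dimensions [L^2 M T^-3].

Left side: [I^-2 L^2 M T^-3]
Right side: [I^-2 L^2 M T^-3]

Both sides have the same dimensions, so the equation is dimensionally consistent.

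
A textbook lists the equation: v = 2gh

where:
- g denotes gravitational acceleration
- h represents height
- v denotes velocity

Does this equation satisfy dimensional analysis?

No

g (gravitational acceleration) has dimensions [L T^-2].
h (height) has dimensions [L].
v (velocity) has dimensions [L T^-1].

Left side: [L T^-1]
Right side: [L^2 T^-2]

The two sides have different dimensions, so the equation is NOT dimensionally consistent.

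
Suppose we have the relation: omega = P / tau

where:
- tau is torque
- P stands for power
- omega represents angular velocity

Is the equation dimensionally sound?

Yes

tau (torque) has dimensions [L^2 M T^-2].
P (power) has dimensions [L^2 M T^-3].
omega (angular velocity) has dimensions [T^-1].

Left side: [T^-1]
Right side: [T^-1]

Both sides have the same dimensions, so the equation is dimensionally consistent.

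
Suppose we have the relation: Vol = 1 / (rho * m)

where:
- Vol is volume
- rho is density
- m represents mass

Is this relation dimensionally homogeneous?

No

Vol (volume) has dimensions [L^3].
rho (density) has dimensions [L^-3 M].
m (mass) has dimensions [M].

Left side: [L^3]
Right side: [L^3 M^-2]

The two sides have different dimensions, so the equation is NOT dimensionally consistent.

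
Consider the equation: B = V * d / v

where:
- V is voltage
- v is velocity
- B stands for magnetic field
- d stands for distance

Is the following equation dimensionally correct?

No

V (voltage) has dimensions [I^-1 L^2 M T^-3].
v (velocity) has dimensions [L T^-1].
B (magnetic field) has dimensions [I^-1 M T^-2].
d (distance) has dimensions [L].

Left side: [I^-1 M T^-2]
Right side: [I^-1 L^2 M T^-2]

The two sides have different dimensions, so the equation is NOT dimensionally consistent.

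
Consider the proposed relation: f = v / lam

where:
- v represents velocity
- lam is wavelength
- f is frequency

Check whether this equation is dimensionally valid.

Yes

v (velocity) has dimensions [L T^-1].
lam (wavelength) has dimensions [L].
f (frequency) has dimensions [T^-1].

Left side: [T^-1]
Right side: [T^-1]

Both sides have the same dimensions, so the equation is dimensionally consistent.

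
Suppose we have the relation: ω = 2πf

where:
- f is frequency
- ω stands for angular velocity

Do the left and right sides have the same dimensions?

Yes

f (frequency) has dimensions [T^-1].
ω (angular velocity) has dimensions [T^-1].

Left side: [T^-1]
Right side: [T^-1]

Both sides have the same dimensions, so the equation is dimensionally consistent.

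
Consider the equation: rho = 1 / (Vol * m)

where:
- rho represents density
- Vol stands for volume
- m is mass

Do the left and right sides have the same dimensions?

No

rho (density) has dimensions [L^-3 M].
Vol (volume) has dimensions [L^3].
m (mass) has dimensions [M].

Left side: [L^-3 M]
Right side: [L^-3 M^-1]

The two sides have different dimensions, so the equation is NOT dimensionally consistent.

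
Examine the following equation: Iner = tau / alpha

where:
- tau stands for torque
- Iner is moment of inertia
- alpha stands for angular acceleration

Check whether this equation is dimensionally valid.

Yes

tau (torque) has dimensions [L^2 M T^-2].
Iner (moment of inertia) has dimensions [L^2 M].
alpha (angular acceleration) has dimensions [T^-2].

Left side: [L^2 M]
Right side: [L^2 M]

Both sides have the same dimensions, so the equation is dimensionally consistent.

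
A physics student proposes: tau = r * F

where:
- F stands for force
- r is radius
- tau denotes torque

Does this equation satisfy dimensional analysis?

Yes

F (force) has dimensions [L M T^-2].
r (radius) has dimensions [L].
tau (torque) has dimensions [L^2 M T^-2].

Left side: [L^2 M T^-2]
Right side: [L^2 M T^-2]

Both sides have the same dimensions, so the equation is dimensionally consistent.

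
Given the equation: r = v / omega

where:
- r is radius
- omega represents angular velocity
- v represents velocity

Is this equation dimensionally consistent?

Yes

r (radius) has dimensions [L].
omega (angular velocity) has dimensions [T^-1].
v (velocity) has dimensions [L T^-1].

Left side: [L]
Right side: [L]

Both sides have the same dimensions, so the equation is dimensionally consistent.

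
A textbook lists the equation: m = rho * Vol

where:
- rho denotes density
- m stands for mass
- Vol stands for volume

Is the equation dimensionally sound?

Yes

rho (density) has dimensions [L^-3 M].
m (mass) has dimensions [M].
Vol (volume) has dimensions [L^3].

Left side: [M]
Right side: [M]

Both sides have the same dimensions, so the equation is dimensionally consistent.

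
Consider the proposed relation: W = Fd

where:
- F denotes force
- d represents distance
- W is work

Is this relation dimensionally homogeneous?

Yes

F (force) has dimensions [L M T^-2].
d (distance) has dimensions [L].
W (work) has dimensions [L^2 M T^-2].

Left side: [L^2 M T^-2]
Right side: [L^2 M T^-2]

Both sides have the same dimensions, so the equation is dimensionally consistent.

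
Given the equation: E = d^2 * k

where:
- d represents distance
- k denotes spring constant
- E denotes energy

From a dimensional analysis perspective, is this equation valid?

Yes

d (distance) has dimensions [L].
k (spring constant) has dimensions [M T^-2].
E (energy) has dimensions [L^2 M T^-2].

Left side: [L^2 M T^-2]
Right side: [L^2 M T^-2]

Both sides have the same dimensions, so the equation is dimensionally consistent.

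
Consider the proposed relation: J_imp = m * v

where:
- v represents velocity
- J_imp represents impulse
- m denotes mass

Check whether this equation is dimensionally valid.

Yes

v (velocity) has dimensions [L T^-1].
J_imp (impulse) has dimensions [L M T^-1].
m (mass) has dimensions [M].

Left side: [L M T^-1]
Right side: [L M T^-1]

Both sides have the same dimensions, so the equation is dimensionally consistent.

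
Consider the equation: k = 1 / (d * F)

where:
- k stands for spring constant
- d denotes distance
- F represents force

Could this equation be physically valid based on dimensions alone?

No

k (spring constant) has dimensions [M T^-2].
d (distance) has dimensions [L].
F (force) has dimensions [L M T^-2].

Left side: [M T^-2]
Right side: [L^-2 M^-1 T^2]

The two sides have different dimensions, so the equation is NOT dimensionally consistent.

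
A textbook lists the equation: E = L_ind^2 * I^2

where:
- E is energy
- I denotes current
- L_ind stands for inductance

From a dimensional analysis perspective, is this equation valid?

No

E (energy) has dimensions [L^2 M T^-2].
I (current) has dimensions [I].
L_ind (inductance) has dimensions [I^-2 L^2 M T^-2].

Left side: [L^2 M T^-2]
Right side: [I^-2 L^4 M^2 T^-4]

The two sides have different dimensions, so the equation is NOT dimensionally consistent.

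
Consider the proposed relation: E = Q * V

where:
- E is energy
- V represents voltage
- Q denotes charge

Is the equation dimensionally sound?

Yes

E (energy) has dimensions [L^2 M T^-2].
V (voltage) has dimensions [I^-1 L^2 M T^-3].
Q (charge) has dimensions [I T].

Left side: [L^2 M T^-2]
Right side: [L^2 M T^-2]

Both sides have the same dimensions, so the equation is dimensionally consistent.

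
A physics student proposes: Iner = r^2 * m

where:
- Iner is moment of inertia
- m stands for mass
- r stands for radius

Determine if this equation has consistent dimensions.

Yes

Iner (moment of inertia) has dimensions [L^2 M].
m (mass) has dimensions [M].
r (radius) has dimensions [L].

Left side: [L^2 M]
Right side: [L^2 M]

Both sides have the same dimensions, so the equation is dimensionally consistent.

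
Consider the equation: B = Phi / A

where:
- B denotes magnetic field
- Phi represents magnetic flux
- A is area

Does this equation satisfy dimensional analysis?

Yes

B (magnetic field) has dimensions [I^-1 M T^-2].
Phi (magnetic flux) has dimensions [I^-1 L^2 M T^-2].
A (area) has dimensions [L^2].

Left side: [I^-1 M T^-2]
Right side: [I^-1 M T^-2]

Both sides have the same dimensions, so the equation is dimensionally consistent.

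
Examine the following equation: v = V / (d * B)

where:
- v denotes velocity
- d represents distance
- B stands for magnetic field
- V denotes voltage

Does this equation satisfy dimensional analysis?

Yes

v (velocity) has dimensions [L T^-1].
d (distance) has dimensions [L].
B (magnetic field) has dimensions [I^-1 M T^-2].
V (voltage) has dimensions [I^-1 L^2 M T^-3].

Left side: [L T^-1]
Right side: [L T^-1]

Both sides have the same dimensions, so the equation is dimensionally consistent.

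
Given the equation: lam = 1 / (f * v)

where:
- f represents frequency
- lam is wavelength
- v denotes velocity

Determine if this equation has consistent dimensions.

No

f (frequency) has dimensions [T^-1].
lam (wavelength) has dimensions [L].
v (velocity) has dimensions [L T^-1].

Left side: [L]
Right side: [L^-1 T^2]

The two sides have different dimensions, so the equation is NOT dimensionally consistent.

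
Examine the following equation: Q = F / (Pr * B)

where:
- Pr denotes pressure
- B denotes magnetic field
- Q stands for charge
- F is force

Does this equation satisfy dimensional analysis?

No

Pr (pressure) has dimensions [L^-1 M T^-2].
B (magnetic field) has dimensions [I^-1 M T^-2].
Q (charge) has dimensions [I T].
F (force) has dimensions [L M T^-2].

Left side: [I T]
Right side: [I L^2 M^-1 T^2]

The two sides have different dimensions, so the equation is NOT dimensionally consistent.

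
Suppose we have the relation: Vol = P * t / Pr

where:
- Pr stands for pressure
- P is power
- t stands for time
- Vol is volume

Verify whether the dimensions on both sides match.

Yes

Pr (pressure) has dimensions [L^-1 M T^-2].
P (power) has dimensions [L^2 M T^-3].
t (time) has dimensions [T].
Vol (volume) has dimensions [L^3].

Left side: [L^3]
Right side: [L^3]

Both sides have the same dimensions, so the equation is dimensionally consistent.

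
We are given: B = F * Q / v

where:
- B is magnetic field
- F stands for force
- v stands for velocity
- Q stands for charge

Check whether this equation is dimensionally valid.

No

B (magnetic field) has dimensions [I^-1 M T^-2].
F (force) has dimensions [L M T^-2].
v (velocity) has dimensions [L T^-1].
Q (charge) has dimensions [I T].

Left side: [I^-1 M T^-2]
Right side: [I M]

The two sides have different dimensions, so the equation is NOT dimensionally consistent.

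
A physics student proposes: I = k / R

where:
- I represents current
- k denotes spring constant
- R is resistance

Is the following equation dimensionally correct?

No

I (current) has dimensions [I].
k (spring constant) has dimensions [M T^-2].
R (resistance) has dimensions [I^-2 L^2 M T^-3].

Left side: [I]
Right side: [I^2 L^-2 T]

The two sides have different dimensions, so the equation is NOT dimensionally consistent.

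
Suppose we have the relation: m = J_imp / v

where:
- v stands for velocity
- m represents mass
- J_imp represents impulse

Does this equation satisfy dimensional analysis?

Yes

v (velocity) has dimensions [L T^-1].
m (mass) has dimensions [M].
J_imp (impulse) has dimensions [L M T^-1].

Left side: [M]
Right side: [M]

Both sides have the same dimensions, so the equation is dimensionally consistent.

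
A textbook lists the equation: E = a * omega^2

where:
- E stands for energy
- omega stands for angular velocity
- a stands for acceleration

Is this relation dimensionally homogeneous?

No

E (energy) has dimensions [L^2 M T^-2].
omega (angular velocity) has dimensions [T^-1].
a (acceleration) has dimensions [L T^-2].

Left side: [L^2 M T^-2]
Right side: [L T^-4]

The two sides have different dimensions, so the equation is NOT dimensionally consistent.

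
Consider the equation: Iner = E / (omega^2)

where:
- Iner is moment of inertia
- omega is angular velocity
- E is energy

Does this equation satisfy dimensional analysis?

Yes

Iner (moment of inertia) has dimensions [L^2 M].
omega (angular velocity) has dimensions [T^-1].
E (energy) has dimensions [L^2 M T^-2].

Left side: [L^2 M]
Right side: [L^2 M]

Both sides have the same dimensions, so the equation is dimensionally consistent.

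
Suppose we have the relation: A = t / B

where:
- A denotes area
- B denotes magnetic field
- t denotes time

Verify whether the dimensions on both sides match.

No

A (area) has dimensions [L^2].
B (magnetic field) has dimensions [I^-1 M T^-2].
t (time) has dimensions [T].

Left side: [L^2]
Right side: [I M^-1 T^3]

The two sides have different dimensions, so the equation is NOT dimensionally consistent.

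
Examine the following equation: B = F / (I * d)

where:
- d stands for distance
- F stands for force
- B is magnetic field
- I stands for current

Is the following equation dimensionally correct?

Yes

d (distance) has dimensions [L].
F (force) has dimensions [L M T^-2].
B (magnetic field) has dimensions [I^-1 M T^-2].
I (current) has dimensions [I].

Left side: [I^-1 M T^-2]
Right side: [I^-1 M T^-2]

Both sides have the same dimensions, so the equation is dimensionally consistent.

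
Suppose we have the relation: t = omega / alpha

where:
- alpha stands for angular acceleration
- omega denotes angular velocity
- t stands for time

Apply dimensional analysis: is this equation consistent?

Yes

alpha (angular acceleration) has dimensions [T^-2].
omega (angular velocity) has dimensions [T^-1].
t (time) has dimensions [T].

Left side: [T]
Right side: [T]

Both sides have the same dimensions, so the equation is dimensionally consistent.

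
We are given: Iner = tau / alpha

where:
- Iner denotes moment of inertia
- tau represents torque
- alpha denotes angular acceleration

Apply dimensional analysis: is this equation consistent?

Yes

Iner (moment of inertia) has dimensions [L^2 M].
tau (torque) has dimensions [L^2 M T^-2].
alpha (angular acceleration) has dimensions [T^-2].

Left side: [L^2 M]
Right side: [L^2 M]

Both sides have the same dimensions, so the equation is dimensionally consistent.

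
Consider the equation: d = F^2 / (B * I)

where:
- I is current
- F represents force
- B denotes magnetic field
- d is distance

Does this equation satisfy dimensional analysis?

No

I (current) has dimensions [I].
F (force) has dimensions [L M T^-2].
B (magnetic field) has dimensions [I^-1 M T^-2].
d (distance) has dimensions [L].

Left side: [L]
Right side: [L^2 M T^-2]

The two sides have different dimensions, so the equation is NOT dimensionally consistent.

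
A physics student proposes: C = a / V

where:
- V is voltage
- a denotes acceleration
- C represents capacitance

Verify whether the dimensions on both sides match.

No

V (voltage) has dimensions [I^-1 L^2 M T^-3].
a (acceleration) has dimensions [L T^-2].
C (capacitance) has dimensions [I^2 L^-2 M^-1 T^4].

Left side: [I^2 L^-2 M^-1 T^4]
Right side: [I L^-1 M^-1 T]

The two sides have different dimensions, so the equation is NOT dimensionally consistent.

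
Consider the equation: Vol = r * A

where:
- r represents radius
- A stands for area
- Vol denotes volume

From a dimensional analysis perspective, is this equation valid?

Yes

r (radius) has dimensions [L].
A (area) has dimensions [L^2].
Vol (volume) has dimensions [L^3].

Left side: [L^3]
Right side: [L^3]

Both sides have the same dimensions, so the equation is dimensionally consistent.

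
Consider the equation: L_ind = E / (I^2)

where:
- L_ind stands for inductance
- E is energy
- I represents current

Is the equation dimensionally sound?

Yes

L_ind (inductance) has dimensions [I^-2 L^2 M T^-2].
E (energy) has dimensions [L^2 M T^-2].
I (current) has dimensions [I].

Left side: [I^-2 L^2 M T^-2]
Right side: [I^-2 L^2 M T^-2]

Both sides have the same dimensions, so the equation is dimensionally consistent.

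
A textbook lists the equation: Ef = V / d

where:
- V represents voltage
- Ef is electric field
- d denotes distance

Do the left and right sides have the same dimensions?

Yes

V (voltage) has dimensions [I^-1 L^2 M T^-3].
Ef (electric field) has dimensions [I^-1 L M T^-3].
d (distance) has dimensions [L].

Left side: [I^-1 L M T^-3]
Right side: [I^-1 L M T^-3]

Both sides have the same dimensions, so the equation is dimensionally consistent.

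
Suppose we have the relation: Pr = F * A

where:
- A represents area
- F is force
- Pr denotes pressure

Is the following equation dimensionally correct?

No

A (area) has dimensions [L^2].
F (force) has dimensions [L M T^-2].
Pr (pressure) has dimensions [L^-1 M T^-2].

Left side: [L^-1 M T^-2]
Right side: [L^3 M T^-2]

The two sides have different dimensions, so the equation is NOT dimensionally consistent.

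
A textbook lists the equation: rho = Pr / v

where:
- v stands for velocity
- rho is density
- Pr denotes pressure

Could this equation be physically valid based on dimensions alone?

No

v (velocity) has dimensions [L T^-1].
rho (density) has dimensions [L^-3 M].
Pr (pressure) has dimensions [L^-1 M T^-2].

Left side: [L^-3 M]
Right side: [L^-2 M T^-1]

The two sides have different dimensions, so the equation is NOT dimensionally consistent.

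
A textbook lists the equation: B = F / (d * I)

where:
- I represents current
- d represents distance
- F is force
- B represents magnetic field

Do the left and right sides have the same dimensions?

Yes

I (current) has dimensions [I].
d (distance) has dimensions [L].
F (force) has dimensions [L M T^-2].
B (magnetic field) has dimensions [I^-1 M T^-2].

Left side: [I^-1 M T^-2]
Right side: [I^-1 M T^-2]

Both sides have the same dimensions, so the equation is dimensionally consistent.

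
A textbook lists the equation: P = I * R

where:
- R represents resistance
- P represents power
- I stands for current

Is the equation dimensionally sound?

No

R (resistance) has dimensions [I^-2 L^2 M T^-3].
P (power) has dimensions [L^2 M T^-3].
I (current) has dimensions [I].

Left side: [L^2 M T^-3]
Right side: [I^-1 L^2 M T^-3]

The two sides have different dimensions, so the equation is NOT dimensionally consistent.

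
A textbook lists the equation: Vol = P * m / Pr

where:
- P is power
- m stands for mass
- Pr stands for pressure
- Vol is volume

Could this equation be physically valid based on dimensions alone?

No

P (power) has dimensions [L^2 M T^-3].
m (mass) has dimensions [M].
Pr (pressure) has dimensions [L^-1 M T^-2].
Vol (volume) has dimensions [L^3].

Left side: [L^3]
Right side: [L^3 M T^-1]

The two sides have different dimensions, so the equation is NOT dimensionally consistent.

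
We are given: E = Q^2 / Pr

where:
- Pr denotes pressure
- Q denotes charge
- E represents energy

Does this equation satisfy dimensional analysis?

No

Pr (pressure) has dimensions [L^-1 M T^-2].
Q (charge) has dimensions [I T].
E (energy) has dimensions [L^2 M T^-2].

Left side: [L^2 M T^-2]
Right side: [I^2 L M^-1 T^4]

The two sides have different dimensions, so the equation is NOT dimensionally consistent.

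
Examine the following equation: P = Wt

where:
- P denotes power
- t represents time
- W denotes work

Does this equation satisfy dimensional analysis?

No

P (power) has dimensions [L^2 M T^-3].
t (time) has dimensions [T].
W (work) has dimensions [L^2 M T^-2].

Left side: [L^2 M T^-3]
Right side: [L^2 M T^-1]

The two sides have different dimensions, so the equation is NOT dimensionally consistent.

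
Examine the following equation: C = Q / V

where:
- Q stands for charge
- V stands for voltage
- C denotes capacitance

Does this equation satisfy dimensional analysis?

Yes

Q (charge) has dimensions [I T].
V (voltage) has dimensions [I^-1 L^2 M T^-3].
C (capacitance) has dimensions [I^2 L^-2 M^-1 T^4].

Left side: [I^2 L^-2 M^-1 T^4]
Right side: [I^2 L^-2 M^-1 T^4]

Both sides have the same dimensions, so the equation is dimensionally consistent.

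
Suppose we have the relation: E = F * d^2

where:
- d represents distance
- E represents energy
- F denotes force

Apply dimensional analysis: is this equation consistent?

No

d (distance) has dimensions [L].
E (energy) has dimensions [L^2 M T^-2].
F (force) has dimensions [L M T^-2].

Left side: [L^2 M T^-2]
Right side: [L^3 M T^-2]

The two sides have different dimensions, so the equation is NOT dimensionally consistent.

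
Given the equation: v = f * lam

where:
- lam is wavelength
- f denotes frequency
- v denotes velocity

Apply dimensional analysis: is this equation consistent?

Yes

lam (wavelength) has dimensions [L].
f (frequency) has dimensions [T^-1].
v (velocity) has dimensions [L T^-1].

Left side: [L T^-1]
Right side: [L T^-1]

Both sides have the same dimensions, so the equation is dimensionally consistent.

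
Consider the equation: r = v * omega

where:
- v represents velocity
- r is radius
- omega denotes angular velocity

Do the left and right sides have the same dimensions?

No

v (velocity) has dimensions [L T^-1].
r (radius) has dimensions [L].
omega (angular velocity) has dimensions [T^-1].

Left side: [L]
Right side: [L T^-2]

The two sides have different dimensions, so the equation is NOT dimensionally consistent.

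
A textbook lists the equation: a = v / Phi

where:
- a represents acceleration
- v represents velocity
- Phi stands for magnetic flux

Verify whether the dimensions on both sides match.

No

a (acceleration) has dimensions [L T^-2].
v (velocity) has dimensions [L T^-1].
Phi (magnetic flux) has dimensions [I^-1 L^2 M T^-2].

Left side: [L T^-2]
Right side: [I L^-1 M^-1 T]

The two sides have different dimensions, so the equation is NOT dimensionally consistent.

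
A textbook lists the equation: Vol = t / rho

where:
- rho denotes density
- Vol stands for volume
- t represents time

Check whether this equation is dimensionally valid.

No

rho (density) has dimensions [L^-3 M].
Vol (volume) has dimensions [L^3].
t (time) has dimensions [T].

Left side: [L^3]
Right side: [L^3 M^-1 T]

The two sides have different dimensions, so the equation is NOT dimensionally consistent.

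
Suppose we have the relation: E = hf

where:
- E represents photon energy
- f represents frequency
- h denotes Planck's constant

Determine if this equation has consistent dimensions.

Yes

E (photon energy) has dimensions [L^2 M T^-2].
f (frequency) has dimensions [T^-1].
h (Planck's constant) has dimensions [L^2 M T^-1].

Left side: [L^2 M T^-2]
Right side: [L^2 M T^-2]

Both sides have the same dimensions, so the equation is dimensionally consistent.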